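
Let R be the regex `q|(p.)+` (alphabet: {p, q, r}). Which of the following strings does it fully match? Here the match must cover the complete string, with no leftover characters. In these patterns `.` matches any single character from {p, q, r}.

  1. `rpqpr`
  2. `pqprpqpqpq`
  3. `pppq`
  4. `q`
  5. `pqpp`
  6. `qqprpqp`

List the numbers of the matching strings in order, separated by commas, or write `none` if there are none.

1. `rpqpr` → no match
2. `pqprpqpqpq` → match
3. `pppq` → match
4. `q` → match
5. `pqpp` → match
6. `qqprpqp` → no match

2, 3, 4, 5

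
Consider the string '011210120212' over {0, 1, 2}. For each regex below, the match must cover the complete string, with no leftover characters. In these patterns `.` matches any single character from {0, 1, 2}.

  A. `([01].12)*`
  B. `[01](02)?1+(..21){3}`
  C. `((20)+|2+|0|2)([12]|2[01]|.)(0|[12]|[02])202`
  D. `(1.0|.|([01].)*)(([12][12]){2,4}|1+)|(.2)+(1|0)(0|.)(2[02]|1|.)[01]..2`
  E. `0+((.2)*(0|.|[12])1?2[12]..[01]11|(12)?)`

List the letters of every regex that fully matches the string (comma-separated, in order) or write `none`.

A

A → match
B → no match — must end with '21'
C → no match — must end with '202'
D → no match
E → no match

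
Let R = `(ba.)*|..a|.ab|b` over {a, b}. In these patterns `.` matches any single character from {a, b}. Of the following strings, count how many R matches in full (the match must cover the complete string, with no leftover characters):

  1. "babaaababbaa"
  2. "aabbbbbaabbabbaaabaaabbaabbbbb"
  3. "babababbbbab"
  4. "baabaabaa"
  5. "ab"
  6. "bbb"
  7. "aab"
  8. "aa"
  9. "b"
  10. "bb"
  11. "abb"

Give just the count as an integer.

1 → no match
2 → no match
3 → no match
4 → match
5 → no match
6 → no match
7 → match
8 → no match
9 → match
10 → no match
11 → no match
Total matched: 3

3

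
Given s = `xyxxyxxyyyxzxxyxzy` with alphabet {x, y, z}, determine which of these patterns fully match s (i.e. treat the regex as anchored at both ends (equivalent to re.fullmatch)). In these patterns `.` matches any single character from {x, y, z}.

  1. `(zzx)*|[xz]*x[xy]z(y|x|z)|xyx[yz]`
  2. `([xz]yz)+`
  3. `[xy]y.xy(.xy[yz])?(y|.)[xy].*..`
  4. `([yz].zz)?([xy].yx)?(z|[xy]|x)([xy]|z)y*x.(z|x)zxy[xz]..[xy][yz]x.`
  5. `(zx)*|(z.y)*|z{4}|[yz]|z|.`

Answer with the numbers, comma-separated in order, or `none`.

1 → no match
2 → no match — must end with `yz`
3 → match
4 → no match
5 → no match

3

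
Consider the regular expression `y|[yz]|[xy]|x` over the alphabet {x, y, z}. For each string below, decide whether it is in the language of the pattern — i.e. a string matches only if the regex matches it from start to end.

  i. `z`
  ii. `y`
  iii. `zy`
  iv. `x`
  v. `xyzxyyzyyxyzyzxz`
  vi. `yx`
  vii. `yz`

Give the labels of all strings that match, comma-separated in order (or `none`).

i, ii, iv

i → match
ii → match
iii → no match
iv → match
v → no match
vi → no match
vii → no match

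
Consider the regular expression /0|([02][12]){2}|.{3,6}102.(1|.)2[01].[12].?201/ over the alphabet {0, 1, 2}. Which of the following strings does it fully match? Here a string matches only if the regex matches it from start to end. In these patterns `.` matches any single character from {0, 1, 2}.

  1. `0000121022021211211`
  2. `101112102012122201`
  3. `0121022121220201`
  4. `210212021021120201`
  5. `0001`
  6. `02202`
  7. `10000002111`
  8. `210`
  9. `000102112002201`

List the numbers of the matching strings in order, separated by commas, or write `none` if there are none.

1 → no match
2 → match
3 → match
4 → no match
5 → no match
6 → no match
7 → no match
8 → no match
9 → match

2, 3, 9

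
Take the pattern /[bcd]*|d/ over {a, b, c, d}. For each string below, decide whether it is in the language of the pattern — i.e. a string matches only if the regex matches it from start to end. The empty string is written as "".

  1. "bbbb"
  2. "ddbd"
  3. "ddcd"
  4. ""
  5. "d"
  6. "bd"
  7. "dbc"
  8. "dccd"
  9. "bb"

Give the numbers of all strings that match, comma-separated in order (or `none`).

1, 2, 3, 4, 5, 6, 7, 8, 9

1. "bbbb" → match
2. "ddbd" → match
3. "ddcd" → match
4. "" → match
5. "d" → match
6. "bd" → match
7. "dbc" → match
8. "dccd" → match
9. "bb" → match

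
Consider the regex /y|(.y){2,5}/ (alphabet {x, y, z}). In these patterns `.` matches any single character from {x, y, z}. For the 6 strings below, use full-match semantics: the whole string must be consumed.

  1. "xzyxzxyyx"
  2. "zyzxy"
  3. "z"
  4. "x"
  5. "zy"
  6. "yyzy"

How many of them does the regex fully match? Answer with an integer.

1

1 → no match — must end with "y"
2 → no match
3 → no match — must end with "y"
4 → no match — must end with "y"
5 → no match
6 → match
Total matched: 1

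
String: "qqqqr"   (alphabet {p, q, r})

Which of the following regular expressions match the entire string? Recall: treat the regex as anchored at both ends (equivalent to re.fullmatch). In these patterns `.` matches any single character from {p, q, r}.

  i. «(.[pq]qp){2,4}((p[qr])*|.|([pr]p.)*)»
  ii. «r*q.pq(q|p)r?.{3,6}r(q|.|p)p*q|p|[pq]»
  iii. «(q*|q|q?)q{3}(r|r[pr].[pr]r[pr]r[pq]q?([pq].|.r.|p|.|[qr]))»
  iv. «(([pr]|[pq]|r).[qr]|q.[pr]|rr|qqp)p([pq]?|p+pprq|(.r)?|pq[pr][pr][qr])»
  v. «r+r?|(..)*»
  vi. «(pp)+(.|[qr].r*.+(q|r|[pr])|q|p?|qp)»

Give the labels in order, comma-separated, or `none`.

i → no match
ii → no match
iii → match
iv → no match
v → no match
vi → no match — must start with "pp"

iii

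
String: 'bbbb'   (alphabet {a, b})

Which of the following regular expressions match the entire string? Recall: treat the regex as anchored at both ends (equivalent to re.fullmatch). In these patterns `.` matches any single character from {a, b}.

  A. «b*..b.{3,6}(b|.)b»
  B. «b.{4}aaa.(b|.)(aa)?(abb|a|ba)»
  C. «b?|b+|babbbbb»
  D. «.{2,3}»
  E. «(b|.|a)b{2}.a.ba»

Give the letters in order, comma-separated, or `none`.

A → no match
B → no match
C → match
D → no match
E → no match — must end with 'ba'

C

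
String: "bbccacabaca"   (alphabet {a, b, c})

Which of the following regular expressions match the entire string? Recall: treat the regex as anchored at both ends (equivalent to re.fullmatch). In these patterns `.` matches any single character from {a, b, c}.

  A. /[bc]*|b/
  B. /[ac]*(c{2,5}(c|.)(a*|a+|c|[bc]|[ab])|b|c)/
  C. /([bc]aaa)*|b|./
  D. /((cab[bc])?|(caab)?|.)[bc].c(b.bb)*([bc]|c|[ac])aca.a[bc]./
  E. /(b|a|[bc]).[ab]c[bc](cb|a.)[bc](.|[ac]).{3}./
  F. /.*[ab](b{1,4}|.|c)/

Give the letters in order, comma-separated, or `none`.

D

A → no match
B → no match
C → no match
D → match
E → no match
F → no match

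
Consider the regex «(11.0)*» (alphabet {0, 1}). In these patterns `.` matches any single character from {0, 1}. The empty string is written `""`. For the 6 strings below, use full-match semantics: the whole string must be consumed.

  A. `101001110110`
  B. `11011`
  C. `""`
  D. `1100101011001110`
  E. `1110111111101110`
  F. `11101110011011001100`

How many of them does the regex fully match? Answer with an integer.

A → no match
B → no match
C → match
D → no match
E → no match
F → no match
Total matched: 1

1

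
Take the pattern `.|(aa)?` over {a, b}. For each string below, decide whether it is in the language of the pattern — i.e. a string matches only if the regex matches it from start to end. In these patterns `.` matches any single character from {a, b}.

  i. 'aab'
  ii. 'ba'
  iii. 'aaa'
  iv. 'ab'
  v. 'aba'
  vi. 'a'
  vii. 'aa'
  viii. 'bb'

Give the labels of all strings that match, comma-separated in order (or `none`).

i → no match
ii → no match
iii → no match
iv → no match
v → no match
vi → match
vii → match
viii → no match

vi, vii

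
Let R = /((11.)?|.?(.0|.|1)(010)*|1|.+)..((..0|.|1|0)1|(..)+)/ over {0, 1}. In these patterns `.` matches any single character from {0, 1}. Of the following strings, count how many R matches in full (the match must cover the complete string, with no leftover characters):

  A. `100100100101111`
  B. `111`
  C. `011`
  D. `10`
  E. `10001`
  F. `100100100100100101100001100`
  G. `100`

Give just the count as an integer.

A → match
B → no match
C → no match
D → no match
E → match
F → match
G → no match
Total matched: 3

3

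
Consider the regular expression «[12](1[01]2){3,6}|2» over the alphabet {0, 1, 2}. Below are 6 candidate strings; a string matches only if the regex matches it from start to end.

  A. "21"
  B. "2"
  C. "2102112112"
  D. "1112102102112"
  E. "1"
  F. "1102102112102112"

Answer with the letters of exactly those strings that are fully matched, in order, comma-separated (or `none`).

A → no match — must end with "2"
B → match
C → match
D → match
E → no match — must end with "2"
F → match

B, C, D, F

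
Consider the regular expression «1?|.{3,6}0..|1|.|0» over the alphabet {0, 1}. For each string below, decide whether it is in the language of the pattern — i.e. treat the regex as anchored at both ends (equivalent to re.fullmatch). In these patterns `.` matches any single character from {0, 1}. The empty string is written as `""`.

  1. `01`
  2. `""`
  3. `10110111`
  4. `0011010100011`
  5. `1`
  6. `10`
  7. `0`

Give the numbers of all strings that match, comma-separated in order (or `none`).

2, 5, 7

1. `01` → no match
2. `""` → match
3. `10110111` → no match
4 → no match
5. `1` → match
6. `10` → no match
7. `0` → match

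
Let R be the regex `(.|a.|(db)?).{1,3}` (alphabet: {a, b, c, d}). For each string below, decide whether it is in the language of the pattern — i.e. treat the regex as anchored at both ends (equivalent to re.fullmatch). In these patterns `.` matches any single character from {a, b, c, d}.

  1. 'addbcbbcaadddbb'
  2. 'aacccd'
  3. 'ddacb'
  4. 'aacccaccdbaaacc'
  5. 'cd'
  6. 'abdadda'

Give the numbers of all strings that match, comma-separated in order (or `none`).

5

1 → no match
2 → no match
3 → no match
4 → no match
5 → match
6 → no match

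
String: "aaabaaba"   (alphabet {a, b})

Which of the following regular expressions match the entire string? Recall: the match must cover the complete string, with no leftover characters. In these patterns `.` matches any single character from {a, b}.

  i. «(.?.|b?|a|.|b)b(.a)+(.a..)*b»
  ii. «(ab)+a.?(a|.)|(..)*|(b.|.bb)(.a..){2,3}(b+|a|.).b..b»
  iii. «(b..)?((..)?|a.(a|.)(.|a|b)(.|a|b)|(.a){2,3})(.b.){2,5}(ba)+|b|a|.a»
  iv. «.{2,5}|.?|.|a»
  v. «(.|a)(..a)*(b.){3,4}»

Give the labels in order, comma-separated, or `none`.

ii

i → no match — must end with "b"
ii → match
iii → no match
iv → no match
v → no match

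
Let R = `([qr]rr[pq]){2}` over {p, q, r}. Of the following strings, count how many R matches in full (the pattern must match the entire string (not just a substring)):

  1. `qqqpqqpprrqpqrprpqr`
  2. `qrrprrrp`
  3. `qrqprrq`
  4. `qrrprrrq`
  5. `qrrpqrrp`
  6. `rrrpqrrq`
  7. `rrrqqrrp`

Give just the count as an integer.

1 → no match
2 → match
3 → no match
4 → match
5 → match
6 → match
7 → match
Total matched: 5

5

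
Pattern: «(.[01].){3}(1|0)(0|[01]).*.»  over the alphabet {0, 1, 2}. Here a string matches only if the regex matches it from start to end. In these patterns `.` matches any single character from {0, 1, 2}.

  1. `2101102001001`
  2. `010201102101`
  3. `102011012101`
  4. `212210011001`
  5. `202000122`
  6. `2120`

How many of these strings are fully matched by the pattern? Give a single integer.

1 → match
2 → match
3 → match
4 → match
5 → no match
6 → no match
Total matched: 4

4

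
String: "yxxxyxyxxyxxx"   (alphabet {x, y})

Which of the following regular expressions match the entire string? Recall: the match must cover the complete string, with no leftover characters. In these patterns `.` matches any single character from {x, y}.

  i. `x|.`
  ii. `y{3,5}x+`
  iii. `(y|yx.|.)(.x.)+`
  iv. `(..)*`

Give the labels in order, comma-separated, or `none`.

iii

i → no match
ii → no match
iii → match
iv → no match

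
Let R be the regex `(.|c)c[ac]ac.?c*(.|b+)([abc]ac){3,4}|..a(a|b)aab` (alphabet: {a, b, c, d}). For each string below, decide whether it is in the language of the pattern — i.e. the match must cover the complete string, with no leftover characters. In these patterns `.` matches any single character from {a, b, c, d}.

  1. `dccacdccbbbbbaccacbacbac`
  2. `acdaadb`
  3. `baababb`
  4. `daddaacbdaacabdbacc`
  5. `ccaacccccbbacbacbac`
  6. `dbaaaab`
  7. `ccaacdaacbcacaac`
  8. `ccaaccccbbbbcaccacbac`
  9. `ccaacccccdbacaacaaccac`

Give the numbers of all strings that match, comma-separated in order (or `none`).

1 → match
2. `acdaadb` → no match
3. `baababb` → no match
4 → no match
5 → match
6. `dbaaaab` → match
7 → no match
8 → match
9 → match

1, 5, 6, 8, 9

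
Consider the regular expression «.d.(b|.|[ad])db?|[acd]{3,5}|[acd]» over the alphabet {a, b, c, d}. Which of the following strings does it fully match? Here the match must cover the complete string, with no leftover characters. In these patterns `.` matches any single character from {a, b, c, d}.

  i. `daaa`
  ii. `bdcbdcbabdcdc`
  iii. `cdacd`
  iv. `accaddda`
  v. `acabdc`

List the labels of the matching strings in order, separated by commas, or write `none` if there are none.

i → match
ii → no match
iii → match
iv → no match
v → no match

i, iii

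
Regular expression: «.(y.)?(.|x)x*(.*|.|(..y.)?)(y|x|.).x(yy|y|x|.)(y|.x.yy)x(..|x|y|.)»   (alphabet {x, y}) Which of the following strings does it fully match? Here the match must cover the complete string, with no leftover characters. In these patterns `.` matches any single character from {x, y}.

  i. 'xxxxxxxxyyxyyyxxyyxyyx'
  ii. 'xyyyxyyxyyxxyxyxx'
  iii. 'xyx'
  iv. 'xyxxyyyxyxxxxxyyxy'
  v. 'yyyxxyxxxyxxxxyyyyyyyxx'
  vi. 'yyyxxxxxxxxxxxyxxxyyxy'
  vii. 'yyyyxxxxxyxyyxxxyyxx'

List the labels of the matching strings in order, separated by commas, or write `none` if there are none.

iv, vi, vii

i → no match
ii → no match
iii. 'xyx' → no match
iv → match
v → no match
vi → match
vii → match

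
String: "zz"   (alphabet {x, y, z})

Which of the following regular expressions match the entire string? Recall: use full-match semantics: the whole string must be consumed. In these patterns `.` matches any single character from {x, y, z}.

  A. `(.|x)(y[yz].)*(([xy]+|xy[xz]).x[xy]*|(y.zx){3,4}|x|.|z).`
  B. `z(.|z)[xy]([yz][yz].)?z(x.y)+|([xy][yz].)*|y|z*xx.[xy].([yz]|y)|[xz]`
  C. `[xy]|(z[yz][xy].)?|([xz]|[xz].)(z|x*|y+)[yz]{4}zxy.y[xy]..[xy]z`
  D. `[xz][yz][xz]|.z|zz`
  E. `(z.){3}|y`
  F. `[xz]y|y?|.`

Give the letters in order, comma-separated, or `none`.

A → no match
B → no match
C → no match
D → match
E → no match
F → no match

D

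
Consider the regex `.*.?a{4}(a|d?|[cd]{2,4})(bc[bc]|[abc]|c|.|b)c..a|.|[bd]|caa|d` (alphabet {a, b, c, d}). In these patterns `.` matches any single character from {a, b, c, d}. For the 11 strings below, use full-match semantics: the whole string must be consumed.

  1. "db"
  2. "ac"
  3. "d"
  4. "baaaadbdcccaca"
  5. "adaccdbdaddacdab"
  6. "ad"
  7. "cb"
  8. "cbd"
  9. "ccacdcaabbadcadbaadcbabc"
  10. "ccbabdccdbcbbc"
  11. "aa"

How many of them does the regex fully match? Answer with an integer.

1. "db" → no match
2. "ac" → no match
3. "d" → match
4 → no match
5 → no match
6. "ad" → no match
7. "cb" → no match
8. "cbd" → no match
9 → no match
10 → no match
11. "aa" → no match
Total matched: 1

1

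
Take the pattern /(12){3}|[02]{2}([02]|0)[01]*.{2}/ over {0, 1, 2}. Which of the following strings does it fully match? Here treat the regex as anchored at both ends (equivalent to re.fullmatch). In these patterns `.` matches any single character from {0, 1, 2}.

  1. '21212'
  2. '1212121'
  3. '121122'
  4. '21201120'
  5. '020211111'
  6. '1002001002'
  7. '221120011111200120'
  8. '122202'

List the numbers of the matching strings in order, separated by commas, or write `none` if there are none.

1. '21212' → no match
2. '1212121' → no match
3. '121122' → no match
4. '21201120' → no match
5. '020211111' → no match
6. '1002001002' → no match
7 → no match
8. '122202' → no match

none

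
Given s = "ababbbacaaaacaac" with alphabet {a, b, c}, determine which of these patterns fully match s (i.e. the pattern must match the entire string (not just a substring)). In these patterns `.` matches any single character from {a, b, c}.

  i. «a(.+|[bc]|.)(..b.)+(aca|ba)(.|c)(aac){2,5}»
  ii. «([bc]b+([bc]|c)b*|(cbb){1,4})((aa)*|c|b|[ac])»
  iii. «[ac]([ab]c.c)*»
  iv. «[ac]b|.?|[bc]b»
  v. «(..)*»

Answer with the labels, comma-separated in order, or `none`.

i → match
ii → no match
iii → no match
iv → no match
v → match

i, v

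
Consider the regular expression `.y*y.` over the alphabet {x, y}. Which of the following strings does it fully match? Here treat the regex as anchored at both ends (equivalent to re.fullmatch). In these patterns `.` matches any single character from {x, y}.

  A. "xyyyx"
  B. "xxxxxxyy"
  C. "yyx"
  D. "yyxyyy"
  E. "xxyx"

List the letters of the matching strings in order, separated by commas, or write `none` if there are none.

A, C

A. "xyyyx" → match
B. "xxxxxxyy" → no match
C. "yyx" → match
D. "yyxyyy" → no match
E. "xxyx" → no match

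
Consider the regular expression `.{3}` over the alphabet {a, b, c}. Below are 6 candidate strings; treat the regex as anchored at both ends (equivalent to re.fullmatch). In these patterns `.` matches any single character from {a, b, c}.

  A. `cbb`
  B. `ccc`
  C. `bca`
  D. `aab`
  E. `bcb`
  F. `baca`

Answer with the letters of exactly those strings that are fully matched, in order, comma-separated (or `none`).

A, B, C, D, E

A. `cbb` → match
B. `ccc` → match
C. `bca` → match
D. `aab` → match
E. `bcb` → match
F. `baca` → no match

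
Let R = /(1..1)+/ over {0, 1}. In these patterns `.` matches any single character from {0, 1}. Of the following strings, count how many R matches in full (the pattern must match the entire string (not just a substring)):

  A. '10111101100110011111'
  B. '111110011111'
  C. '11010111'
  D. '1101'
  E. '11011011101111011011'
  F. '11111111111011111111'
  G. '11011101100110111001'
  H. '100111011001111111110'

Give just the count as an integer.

A → match
B → match
C → no match
D → match
E → match
F → no match
G → match
H → no match — must end with '1'
Total matched: 5

5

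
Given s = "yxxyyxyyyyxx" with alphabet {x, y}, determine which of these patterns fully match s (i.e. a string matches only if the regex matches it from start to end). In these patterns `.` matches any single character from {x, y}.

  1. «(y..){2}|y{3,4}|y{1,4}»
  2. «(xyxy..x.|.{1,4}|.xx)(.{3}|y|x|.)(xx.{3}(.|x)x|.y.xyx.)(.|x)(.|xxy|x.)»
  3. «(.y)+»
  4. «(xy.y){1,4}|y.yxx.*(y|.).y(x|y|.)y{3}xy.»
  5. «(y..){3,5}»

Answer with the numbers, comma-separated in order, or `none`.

1 → no match
2 → no match
3 → no match — must end with "y"
4 → no match
5 → match

5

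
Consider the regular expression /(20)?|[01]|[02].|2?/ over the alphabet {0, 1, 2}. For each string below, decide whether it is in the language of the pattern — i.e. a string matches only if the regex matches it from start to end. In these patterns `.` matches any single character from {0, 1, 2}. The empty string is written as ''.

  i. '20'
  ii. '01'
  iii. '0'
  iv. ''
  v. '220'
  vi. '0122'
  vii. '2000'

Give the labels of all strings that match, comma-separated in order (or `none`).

i → match
ii → match
iii → match
iv → match
v → no match
vi → no match
vii → no match

i, ii, iii, iv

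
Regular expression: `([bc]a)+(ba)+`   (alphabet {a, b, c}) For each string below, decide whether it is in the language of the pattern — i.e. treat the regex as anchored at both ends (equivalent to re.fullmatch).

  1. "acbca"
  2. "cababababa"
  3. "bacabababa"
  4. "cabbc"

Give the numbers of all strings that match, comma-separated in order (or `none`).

2, 3

1 → no match — must end with "ba"
2 → match
3 → match
4 → no match — must end with "ba"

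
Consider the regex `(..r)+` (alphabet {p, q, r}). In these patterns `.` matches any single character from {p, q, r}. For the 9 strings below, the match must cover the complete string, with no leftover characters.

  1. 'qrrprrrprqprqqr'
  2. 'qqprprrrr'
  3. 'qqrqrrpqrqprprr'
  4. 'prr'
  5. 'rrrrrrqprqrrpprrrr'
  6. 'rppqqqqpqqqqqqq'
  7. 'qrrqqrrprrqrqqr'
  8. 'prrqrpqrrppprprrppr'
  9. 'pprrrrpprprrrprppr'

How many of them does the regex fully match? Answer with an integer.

1 → match
2 → no match
3 → match
4 → match
5 → match
6 → no match — must end with 'r'
7 → match
8 → no match
9 → match
Total matched: 6

6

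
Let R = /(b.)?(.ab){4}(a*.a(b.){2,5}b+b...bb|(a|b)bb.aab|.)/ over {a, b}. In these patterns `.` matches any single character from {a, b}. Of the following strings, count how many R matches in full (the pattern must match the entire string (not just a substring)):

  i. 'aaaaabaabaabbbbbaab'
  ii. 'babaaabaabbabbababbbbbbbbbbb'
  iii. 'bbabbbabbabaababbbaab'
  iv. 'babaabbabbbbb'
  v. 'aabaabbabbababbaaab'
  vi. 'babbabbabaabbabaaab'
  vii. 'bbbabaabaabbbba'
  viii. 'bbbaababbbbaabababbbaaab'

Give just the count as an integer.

i → no match
ii → no match
iii → no match
iv → no match
v → match
vi → no match
vii → no match
viii → no match
Total matched: 1

1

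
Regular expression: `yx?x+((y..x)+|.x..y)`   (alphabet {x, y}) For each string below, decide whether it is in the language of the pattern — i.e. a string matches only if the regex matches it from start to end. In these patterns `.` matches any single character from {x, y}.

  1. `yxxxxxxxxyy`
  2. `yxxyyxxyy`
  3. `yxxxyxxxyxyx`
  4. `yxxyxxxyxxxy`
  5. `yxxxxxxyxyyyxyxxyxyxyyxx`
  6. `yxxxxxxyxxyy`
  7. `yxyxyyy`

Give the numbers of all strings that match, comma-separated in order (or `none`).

1, 3, 6, 7

1 → match
2 → no match
3 → match
4 → no match
5 → no match
6 → match
7 → match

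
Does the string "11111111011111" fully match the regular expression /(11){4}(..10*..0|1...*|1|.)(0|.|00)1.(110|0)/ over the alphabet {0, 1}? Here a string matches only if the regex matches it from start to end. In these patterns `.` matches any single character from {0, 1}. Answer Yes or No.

No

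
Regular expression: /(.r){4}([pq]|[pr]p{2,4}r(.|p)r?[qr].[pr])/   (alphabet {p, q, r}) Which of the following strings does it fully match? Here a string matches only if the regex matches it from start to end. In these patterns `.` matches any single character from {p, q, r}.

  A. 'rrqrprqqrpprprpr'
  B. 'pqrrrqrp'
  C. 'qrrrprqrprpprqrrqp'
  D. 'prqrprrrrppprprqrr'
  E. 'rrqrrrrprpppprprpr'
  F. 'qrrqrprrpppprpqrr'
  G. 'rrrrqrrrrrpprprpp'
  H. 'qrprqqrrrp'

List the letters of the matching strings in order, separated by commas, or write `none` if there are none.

D

A → no match
B. 'pqrrrqrp' → no match
C → no match
D → match
E → no match
F → no match
G → no match
H. 'qrprqqrrrp' → no match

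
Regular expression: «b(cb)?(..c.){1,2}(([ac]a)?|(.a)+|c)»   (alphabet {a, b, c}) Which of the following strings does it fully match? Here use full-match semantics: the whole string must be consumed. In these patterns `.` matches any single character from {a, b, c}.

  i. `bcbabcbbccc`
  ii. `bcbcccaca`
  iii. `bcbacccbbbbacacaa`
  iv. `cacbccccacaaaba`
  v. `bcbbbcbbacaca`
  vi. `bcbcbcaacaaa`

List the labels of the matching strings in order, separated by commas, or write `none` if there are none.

i, ii, v

i → match
ii → match
iii → no match
iv → no match — must start with `b`
v → match
vi → no match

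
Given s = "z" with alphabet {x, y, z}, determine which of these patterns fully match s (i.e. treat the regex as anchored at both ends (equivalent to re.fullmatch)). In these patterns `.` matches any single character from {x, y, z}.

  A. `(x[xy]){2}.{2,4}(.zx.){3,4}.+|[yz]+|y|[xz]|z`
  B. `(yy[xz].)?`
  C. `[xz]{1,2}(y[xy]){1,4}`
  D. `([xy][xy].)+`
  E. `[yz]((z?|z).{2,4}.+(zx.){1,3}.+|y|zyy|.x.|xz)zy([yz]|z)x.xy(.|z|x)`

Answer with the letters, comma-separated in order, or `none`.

A

A → match
B → no match
C → no match
D → no match
E → no match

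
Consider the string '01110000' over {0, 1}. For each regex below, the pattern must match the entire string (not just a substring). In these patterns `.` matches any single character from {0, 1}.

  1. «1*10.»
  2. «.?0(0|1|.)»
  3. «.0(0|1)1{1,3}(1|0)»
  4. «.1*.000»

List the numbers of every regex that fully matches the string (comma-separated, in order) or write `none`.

4

1 → no match
2 → no match
3 → no match
4 → match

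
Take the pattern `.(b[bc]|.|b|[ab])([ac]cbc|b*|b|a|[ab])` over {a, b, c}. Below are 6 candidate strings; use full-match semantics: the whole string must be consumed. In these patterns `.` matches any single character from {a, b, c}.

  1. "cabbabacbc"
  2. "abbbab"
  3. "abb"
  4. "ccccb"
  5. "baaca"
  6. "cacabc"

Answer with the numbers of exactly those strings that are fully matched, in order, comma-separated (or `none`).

1 → no match
2 → no match
3 → match
4 → no match
5 → no match
6 → no match

3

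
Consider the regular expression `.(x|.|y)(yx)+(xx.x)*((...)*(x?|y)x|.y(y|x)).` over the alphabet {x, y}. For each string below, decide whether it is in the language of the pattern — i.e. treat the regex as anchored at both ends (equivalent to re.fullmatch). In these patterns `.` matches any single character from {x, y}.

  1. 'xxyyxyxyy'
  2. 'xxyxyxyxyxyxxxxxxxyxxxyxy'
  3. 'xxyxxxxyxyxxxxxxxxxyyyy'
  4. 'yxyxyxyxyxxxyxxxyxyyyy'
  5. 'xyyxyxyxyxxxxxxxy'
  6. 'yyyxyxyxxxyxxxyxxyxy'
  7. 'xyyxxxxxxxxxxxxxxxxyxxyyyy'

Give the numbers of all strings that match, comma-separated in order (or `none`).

1 → no match
2 → match
3 → no match
4 → match
5 → match
6 → match
7 → no match

2, 4, 5, 6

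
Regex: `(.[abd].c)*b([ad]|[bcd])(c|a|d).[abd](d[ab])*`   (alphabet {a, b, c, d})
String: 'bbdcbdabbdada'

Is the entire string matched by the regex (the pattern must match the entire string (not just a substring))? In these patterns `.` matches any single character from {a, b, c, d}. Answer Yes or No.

Yes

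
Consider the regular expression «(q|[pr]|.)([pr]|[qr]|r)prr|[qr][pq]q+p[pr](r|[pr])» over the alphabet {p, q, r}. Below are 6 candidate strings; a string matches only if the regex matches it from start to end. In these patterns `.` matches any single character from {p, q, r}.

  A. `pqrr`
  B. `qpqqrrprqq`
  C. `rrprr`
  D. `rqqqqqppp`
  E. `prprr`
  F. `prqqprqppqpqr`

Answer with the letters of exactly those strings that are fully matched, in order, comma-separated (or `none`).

A → no match
B → no match
C → match
D → match
E → match
F → no match

C, D, E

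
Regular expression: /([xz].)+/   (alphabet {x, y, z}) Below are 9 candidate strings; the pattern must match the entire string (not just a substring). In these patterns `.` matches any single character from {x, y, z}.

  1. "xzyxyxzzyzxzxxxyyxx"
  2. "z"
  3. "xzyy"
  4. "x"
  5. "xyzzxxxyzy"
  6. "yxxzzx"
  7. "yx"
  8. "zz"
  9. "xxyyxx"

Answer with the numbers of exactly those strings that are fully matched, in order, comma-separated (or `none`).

5, 8

1 → no match
2 → no match
3 → no match
4 → no match
5 → match
6 → no match
7 → no match
8 → match
9 → no match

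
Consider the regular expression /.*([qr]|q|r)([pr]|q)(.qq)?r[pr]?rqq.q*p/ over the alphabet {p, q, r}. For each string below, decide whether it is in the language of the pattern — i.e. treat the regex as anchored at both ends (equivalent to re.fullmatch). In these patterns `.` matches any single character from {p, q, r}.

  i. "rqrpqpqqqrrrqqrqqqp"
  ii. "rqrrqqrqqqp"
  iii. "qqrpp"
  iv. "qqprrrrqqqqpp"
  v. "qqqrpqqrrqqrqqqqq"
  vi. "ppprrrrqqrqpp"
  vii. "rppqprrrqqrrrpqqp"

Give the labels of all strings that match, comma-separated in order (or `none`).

i, ii

i → match
ii → match
iii → no match
iv → no match
v → no match — must end with "p"
vi → no match
vii → no match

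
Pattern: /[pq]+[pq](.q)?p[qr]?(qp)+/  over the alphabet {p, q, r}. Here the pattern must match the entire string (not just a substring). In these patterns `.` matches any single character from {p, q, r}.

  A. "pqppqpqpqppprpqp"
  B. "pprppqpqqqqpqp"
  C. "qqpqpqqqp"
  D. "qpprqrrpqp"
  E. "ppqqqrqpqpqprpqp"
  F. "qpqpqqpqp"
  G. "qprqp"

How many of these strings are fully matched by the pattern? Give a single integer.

A → no match
B → no match
C. "qqpqpqqqp" → no match
D. "qpprqrrpqp" → no match
E → no match
F. "qpqpqqpqp" → match
G. "qprqp" → no match
Total matched: 1

1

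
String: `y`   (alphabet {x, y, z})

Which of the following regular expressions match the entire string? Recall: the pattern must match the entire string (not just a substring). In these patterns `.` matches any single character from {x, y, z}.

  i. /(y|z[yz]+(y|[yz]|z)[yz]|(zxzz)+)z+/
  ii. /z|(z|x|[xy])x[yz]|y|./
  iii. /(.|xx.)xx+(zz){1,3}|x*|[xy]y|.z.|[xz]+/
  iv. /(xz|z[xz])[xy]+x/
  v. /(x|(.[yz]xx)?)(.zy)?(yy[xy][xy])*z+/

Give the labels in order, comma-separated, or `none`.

ii

i → no match — must end with `z`
ii → match
iii → no match
iv → no match — must end with `x`
v → no match — must end with `z`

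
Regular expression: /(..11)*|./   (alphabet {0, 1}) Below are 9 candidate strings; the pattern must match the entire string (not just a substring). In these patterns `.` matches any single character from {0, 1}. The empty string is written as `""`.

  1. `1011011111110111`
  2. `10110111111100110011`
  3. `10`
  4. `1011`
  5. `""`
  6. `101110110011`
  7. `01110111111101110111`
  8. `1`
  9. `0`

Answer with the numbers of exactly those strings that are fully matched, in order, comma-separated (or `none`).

1 → match
2 → match
3 → no match
4 → match
5 → match
6 → match
7 → match
8 → match
9 → match

1, 2, 4, 5, 6, 7, 8, 9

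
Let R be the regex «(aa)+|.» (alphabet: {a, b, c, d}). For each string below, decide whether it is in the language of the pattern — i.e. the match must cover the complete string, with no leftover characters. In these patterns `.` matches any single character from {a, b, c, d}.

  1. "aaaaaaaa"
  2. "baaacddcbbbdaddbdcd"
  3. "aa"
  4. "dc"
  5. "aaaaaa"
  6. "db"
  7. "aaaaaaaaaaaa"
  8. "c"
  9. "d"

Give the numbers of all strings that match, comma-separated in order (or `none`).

1, 3, 5, 7, 8, 9

1. "aaaaaaaa" → match
2 → no match
3. "aa" → match
4. "dc" → no match
5. "aaaaaa" → match
6. "db" → no match
7. "aaaaaaaaaaaa" → match
8. "c" → match
9. "d" → match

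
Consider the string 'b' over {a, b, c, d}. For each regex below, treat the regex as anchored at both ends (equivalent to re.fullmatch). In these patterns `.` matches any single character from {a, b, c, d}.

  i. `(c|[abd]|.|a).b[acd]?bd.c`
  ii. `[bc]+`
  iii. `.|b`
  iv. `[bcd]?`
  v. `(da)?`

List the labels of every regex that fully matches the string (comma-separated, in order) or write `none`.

i → no match — must end with 'c'
ii → match
iii → match
iv → match
v → no match

ii, iii, iv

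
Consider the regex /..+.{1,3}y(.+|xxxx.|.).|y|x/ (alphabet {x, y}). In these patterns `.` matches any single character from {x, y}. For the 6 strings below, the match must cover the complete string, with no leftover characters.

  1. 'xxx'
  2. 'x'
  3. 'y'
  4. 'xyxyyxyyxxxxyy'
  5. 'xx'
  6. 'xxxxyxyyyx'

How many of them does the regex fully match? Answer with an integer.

1 → no match
2 → match
3 → match
4 → match
5 → no match
6 → match
Total matched: 4

4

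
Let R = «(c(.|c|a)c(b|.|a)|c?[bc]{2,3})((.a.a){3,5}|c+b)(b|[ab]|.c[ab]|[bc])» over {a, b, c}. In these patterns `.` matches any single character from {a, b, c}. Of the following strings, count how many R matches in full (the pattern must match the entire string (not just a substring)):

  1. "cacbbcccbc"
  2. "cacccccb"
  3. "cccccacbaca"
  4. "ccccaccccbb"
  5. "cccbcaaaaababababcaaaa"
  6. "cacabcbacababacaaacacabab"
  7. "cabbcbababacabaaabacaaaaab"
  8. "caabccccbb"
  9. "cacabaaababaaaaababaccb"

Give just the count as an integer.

1

1 → no match
2 → no match
3 → no match
4 → no match
5 → no match
6 → no match
7 → no match
8 → no match
9 → match
Total matched: 1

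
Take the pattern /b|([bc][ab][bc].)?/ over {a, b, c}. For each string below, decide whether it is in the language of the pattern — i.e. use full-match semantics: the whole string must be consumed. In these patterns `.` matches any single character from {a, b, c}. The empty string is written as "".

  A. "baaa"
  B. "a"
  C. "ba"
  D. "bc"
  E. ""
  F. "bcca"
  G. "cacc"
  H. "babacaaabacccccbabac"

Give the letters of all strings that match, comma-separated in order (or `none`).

E, G

A. "baaa" → no match
B. "a" → no match
C. "ba" → no match
D. "bc" → no match
E. "" → match
F. "bcca" → no match
G. "cacc" → match
H → no match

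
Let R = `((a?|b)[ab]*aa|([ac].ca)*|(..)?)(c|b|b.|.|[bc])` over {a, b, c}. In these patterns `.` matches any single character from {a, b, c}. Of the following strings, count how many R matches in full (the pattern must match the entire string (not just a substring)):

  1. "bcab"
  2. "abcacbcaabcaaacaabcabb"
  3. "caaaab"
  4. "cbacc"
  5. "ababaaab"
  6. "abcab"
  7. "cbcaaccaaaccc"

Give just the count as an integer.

1 → no match
2 → match
3 → no match
4 → no match
5 → match
6 → match
7 → no match
Total matched: 3

3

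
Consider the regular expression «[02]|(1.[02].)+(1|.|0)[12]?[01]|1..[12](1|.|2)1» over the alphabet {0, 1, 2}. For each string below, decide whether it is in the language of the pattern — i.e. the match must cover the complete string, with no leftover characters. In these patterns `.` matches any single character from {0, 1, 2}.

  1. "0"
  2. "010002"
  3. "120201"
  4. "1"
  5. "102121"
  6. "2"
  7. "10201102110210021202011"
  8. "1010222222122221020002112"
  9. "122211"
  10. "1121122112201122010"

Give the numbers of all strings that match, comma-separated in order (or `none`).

1, 3, 5, 6, 7, 9, 10

1 → match
2 → no match
3 → match
4 → no match
5 → match
6 → match
7 → match
8 → no match
9 → match
10 → match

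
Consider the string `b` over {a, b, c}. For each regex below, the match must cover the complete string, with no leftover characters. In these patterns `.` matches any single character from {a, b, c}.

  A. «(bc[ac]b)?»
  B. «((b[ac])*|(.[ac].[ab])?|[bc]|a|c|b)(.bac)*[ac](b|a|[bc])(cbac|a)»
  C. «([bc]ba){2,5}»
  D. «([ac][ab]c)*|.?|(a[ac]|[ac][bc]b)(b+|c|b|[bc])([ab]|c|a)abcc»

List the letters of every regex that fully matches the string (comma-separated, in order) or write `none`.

D

A → no match
B → no match
C → no match — must end with `ba`
D → match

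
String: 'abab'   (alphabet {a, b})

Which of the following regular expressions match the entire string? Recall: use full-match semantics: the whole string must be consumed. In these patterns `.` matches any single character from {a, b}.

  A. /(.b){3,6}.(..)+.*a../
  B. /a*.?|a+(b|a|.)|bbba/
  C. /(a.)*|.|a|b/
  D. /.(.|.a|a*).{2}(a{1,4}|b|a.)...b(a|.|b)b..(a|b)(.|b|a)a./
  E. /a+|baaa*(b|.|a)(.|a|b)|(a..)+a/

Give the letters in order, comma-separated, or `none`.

A → no match
B → no match
C → match
D → no match
E → no match

C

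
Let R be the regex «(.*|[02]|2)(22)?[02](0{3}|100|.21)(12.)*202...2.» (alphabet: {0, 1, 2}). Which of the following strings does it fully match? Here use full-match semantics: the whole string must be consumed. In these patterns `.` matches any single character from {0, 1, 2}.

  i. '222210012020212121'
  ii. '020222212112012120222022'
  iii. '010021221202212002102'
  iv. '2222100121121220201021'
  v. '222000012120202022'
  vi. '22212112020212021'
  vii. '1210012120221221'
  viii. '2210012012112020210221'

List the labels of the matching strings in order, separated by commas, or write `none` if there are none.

i, ii, v, vi, vii, viii

i → match
ii → match
iii → no match
iv → no match
v → match
vi → match
vii → match
viii → match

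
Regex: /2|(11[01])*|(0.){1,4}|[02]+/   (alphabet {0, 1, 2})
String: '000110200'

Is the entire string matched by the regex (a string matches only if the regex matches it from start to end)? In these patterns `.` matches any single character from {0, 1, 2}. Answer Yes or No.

No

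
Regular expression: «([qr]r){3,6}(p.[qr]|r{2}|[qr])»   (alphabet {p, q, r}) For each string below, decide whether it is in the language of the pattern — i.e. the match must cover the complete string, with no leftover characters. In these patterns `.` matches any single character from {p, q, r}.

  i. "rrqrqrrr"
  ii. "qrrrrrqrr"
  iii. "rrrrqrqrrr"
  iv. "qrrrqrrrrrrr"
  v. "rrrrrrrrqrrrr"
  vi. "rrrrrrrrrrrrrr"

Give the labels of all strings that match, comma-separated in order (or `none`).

i. "rrqrqrrr" → match
ii. "qrrrrrqrr" → match
iii. "rrrrqrqrrr" → match
iv. "qrrrqrrrrrrr" → match
v → match
vi → match

i, ii, iii, iv, v, vi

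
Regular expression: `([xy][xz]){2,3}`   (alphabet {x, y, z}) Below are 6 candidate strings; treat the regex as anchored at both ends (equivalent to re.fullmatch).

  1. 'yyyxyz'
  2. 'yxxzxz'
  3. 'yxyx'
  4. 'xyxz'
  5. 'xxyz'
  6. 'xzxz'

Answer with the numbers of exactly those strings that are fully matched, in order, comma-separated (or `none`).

1 → no match
2 → match
3 → match
4 → no match
5 → match
6 → match

2, 3, 5, 6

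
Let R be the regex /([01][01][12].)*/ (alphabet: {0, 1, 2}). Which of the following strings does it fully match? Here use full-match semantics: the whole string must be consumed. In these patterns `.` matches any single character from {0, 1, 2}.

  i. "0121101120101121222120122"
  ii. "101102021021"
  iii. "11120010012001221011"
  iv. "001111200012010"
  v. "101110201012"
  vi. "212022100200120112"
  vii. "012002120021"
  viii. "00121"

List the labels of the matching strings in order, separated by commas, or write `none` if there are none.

iii, v

i → no match
ii → no match
iii → match
iv → no match
v → match
vi → no match
vii → no match
viii → no match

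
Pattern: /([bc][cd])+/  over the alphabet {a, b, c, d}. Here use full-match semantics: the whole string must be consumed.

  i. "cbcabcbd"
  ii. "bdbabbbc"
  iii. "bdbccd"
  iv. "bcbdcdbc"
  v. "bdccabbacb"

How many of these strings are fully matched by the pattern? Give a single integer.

2

i. "cbcabcbd" → no match
ii. "bdbabbbc" → no match
iii. "bdbccd" → match
iv. "bcbdcdbc" → match
v. "bdccabbacb" → no match
Total matched: 2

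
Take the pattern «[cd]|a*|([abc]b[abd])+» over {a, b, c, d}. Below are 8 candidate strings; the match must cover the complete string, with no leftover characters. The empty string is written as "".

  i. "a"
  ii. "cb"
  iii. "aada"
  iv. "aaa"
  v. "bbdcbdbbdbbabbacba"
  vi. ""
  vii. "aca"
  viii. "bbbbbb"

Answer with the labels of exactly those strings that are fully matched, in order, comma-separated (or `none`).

i → match
ii → no match
iii → no match
iv → match
v → match
vi → match
vii → no match
viii → match

i, iv, v, vi, viii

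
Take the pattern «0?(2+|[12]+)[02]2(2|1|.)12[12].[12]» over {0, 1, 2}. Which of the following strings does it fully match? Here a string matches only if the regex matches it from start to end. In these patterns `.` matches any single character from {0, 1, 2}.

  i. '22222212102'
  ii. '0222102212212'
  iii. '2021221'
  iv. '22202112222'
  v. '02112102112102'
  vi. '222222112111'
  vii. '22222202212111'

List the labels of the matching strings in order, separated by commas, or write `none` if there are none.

i → match
ii → match
iii → no match
iv → match
v → match
vi → match
vii → match

i, ii, iv, v, vi, vii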